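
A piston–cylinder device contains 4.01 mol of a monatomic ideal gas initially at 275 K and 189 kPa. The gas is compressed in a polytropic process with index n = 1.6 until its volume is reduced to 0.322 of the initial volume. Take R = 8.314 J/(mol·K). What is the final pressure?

V₁ = nRT₁/P₁ = 4.01×8.314×275/189 = 48.5 L.
Polytropic n=1.6: T₂ = T₁(V₁/V₂)^(n−1) = 275×(3.11)^0.60 = 543 K; P₂ = P₁(V₁/V₂)^n = 1160 kPa.

1160 kPa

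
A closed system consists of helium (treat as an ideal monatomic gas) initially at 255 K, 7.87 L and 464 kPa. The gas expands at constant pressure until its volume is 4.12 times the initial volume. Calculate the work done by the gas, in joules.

n = P₁V₁/(RT₁) = 464×7.87/(8.314×255) = 1.72 mol.
Isobaric: P stays 464 kPa; V/T = const ⇒ T₂ = 1050 K, V₂ = 32.4 L.
W = PΔV = 464×(32.4−7.87) kPa·L = 11400 J.

11400 J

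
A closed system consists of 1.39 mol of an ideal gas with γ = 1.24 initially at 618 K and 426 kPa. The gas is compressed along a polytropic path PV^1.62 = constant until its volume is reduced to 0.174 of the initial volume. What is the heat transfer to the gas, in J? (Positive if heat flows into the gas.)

35700 J

V₁ = nRT₁/P₁ = 1.39×8.314×618/426 = 16.8 L.
Polytropic n=1.62: T₂ = T₁(V₁/V₂)^(n−1) = 618×(5.75)^0.62 = 1830 K; P₂ = P₁(V₁/V₂)^n = 7240 kPa.
W = (P₁V₁−P₂V₂)/(n−1) = (426×16.8−7240×2.92)/0.62 = -22500 J.
ΔU = nCvΔT = 1.39×34.6×(1830−618) = 58200 J.
Q = ΔU + W = 35700 J.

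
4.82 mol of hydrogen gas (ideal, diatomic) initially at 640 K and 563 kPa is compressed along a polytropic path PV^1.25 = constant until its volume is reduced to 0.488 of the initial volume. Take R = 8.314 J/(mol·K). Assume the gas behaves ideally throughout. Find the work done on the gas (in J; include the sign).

20200 J

V₁ = nRT₁/P₁ = 4.82×8.314×640/563 = 45.6 L.
Polytropic n=1.25: T₂ = T₁(V₁/V₂)^(n−1) = 640×(2.05)^0.25 = 766 K; P₂ = P₁(V₁/V₂)^n = 1380 kPa.
W = (P₁V₁−P₂V₂)/(n−1) = (563×45.6−1380×22.2)/0.25 = -20200 J.
Work done on the gas = −W_by = 20200 J.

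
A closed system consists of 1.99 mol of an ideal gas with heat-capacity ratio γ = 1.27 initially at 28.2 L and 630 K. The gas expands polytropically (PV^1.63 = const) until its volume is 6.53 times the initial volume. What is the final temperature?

193 K

P₁ = nRT₁/V₁ = 1.99×8.314×630/28.2 = 370 kPa.
Polytropic n=1.63: T₂ = T₁(V₁/V₂)^(n−1) = 630×(0.153)^0.63 = 193 K; P₂ = P₁(V₁/V₂)^n = 17.4 kPa.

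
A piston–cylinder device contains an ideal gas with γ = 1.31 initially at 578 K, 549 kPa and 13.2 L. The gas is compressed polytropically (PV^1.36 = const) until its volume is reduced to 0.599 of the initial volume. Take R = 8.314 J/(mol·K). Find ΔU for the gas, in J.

4740 J

n = P₁V₁/(RT₁) = 549×13.2/(8.314×578) = 1.51 mol.
Polytropic n=1.36: T₂ = T₁(V₁/V₂)^(n−1) = 578×(1.67)^0.36 = 695 K; P₂ = P₁(V₁/V₂)^n = 1100 kPa.
For an ideal gas ΔU = nCvΔT with Cv = R/(γ−1) = 26.8 J/(mol·K).
ΔU = 1.51×26.8×(695−578) = 4740 J.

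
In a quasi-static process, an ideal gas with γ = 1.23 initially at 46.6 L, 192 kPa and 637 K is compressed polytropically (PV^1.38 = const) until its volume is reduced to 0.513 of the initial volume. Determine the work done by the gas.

n = P₁V₁/(RT₁) = 192×46.6/(8.314×637) = 1.69 mol.
Polytropic n=1.38: T₂ = T₁(V₁/V₂)^(n−1) = 637×(1.95)^0.38 = 821 K; P₂ = P₁(V₁/V₂)^n = 482 kPa.
W = (P₁V₁−P₂V₂)/(n−1) = (192×46.6−482×23.9)/0.38 = -6800 J.

-6800 J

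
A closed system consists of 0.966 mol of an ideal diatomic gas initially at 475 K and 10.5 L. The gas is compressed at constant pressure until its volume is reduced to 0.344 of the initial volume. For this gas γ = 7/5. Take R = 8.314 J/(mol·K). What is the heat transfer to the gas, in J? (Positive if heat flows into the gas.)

P₁ = nRT₁/V₁ = 0.966×8.314×475/10.5 = 363 kPa.
Isobaric: P stays 363 kPa; V/T = const ⇒ T₂ = 163 K, V₂ = 3.61 L.
W = PΔV = 363×(3.61−10.5) kPa·L = -2500 J.
ΔU = nCvΔT = 0.966×20.8×(163−475) = -6260 J.
Q = ΔU + W = nCpΔT = -8760 J.

-8760 J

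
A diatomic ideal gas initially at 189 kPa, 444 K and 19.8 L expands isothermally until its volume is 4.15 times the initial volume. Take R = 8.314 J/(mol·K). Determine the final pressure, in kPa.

Isothermal: T stays 444 K; PV = const ⇒ V₂ = 82.2 L, P₂ = 45.5 kPa.

45.5 kPa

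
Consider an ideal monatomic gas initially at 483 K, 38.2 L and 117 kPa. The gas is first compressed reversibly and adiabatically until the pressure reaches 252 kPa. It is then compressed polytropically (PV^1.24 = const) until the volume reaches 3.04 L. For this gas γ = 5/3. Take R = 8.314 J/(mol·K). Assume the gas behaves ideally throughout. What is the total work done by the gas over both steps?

-18700 J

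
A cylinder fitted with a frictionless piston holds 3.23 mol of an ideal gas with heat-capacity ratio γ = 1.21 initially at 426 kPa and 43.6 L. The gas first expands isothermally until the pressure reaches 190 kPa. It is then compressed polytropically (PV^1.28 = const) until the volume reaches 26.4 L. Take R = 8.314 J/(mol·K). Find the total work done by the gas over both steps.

T₁ = P₁V₁/(nR) = 426×43.6/(3.23×8.314) = 692 K.
Step 1 — Isothermal: T stays 692 K; PV = const ⇒ V₂ = 97.8 L, P₂ = 190 kPa.
ΔU = 0 (ideal gas, T constant).
W = nRT ln(V₂/V₁) = 3.23×8.314×692×ln(2.24) = 15000 J.
Q = ΔU + W = 15000 J.
State after step 1: P = 190 kPa, V = 97.8 L, T = 692 K.
Step 2 — Polytropic n=1.28: T₂ = T₁(V₁/V₂)^(n−1) = 692×(3.70)^0.28 = 998 K; P₂ = P₁(V₁/V₂)^n = 1020 kPa.
W = (P₁V₁−P₂V₂)/(n−1) = (190×97.8−1020×26.4)/0.28 = -29400 J.
ΔU = nCvΔT = 3.23×39.6×(998−692) = 39200 J.
Q = ΔU + W = 9790 J.
Net over both steps: W = -14400 J, Q = 24800 J, ΔU = 39200 J.

-14400 J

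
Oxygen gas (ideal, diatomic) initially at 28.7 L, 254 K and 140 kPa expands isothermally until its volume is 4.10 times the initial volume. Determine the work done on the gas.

-5670 J

n = P₁V₁/(RT₁) = 140×28.7/(8.314×254) = 1.90 mol.
Isothermal: T stays 254 K; PV = const ⇒ V₂ = 118 L, P₂ = 34.1 kPa.
W = nRT ln(V₂/V₁) = 1.90×8.314×254×ln(4.10) = 5670 J.
Work done on the gas = −W_by = -5670 J.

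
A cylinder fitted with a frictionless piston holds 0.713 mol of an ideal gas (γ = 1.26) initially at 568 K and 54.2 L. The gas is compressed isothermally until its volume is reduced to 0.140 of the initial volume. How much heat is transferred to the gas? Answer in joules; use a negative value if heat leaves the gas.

P₁ = nRT₁/V₁ = 0.713×8.314×568/54.2 = 62.1 kPa.
Isothermal: T stays 568 K; PV = const ⇒ V₂ = 7.59 L, P₂ = 444 kPa.
ΔU = 0 (ideal gas, T constant).
W = nRT ln(V₂/V₁) = 0.713×8.314×568×ln(0.140) = -6620 J.
Q = ΔU + W = -6620 J.

-6620 J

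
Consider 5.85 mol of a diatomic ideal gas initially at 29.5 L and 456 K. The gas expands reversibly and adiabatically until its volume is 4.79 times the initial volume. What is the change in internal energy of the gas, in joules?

-25800 J

P₁ = nRT₁/V₁ = 5.85×8.314×456/29.5 = 752 kPa.
Adiabatic: TV^(γ−1) = const ⇒ T₂ = 456×(0.209)^0.400 = 244 K; PV^γ = const ⇒ P₂ = 83.9 kPa.
For an ideal gas ΔU = nCvΔT with Cv = (5/2)R = 20.8 J/(mol·K).
ΔU = 5.85×20.8×(244−456) = -25800 J.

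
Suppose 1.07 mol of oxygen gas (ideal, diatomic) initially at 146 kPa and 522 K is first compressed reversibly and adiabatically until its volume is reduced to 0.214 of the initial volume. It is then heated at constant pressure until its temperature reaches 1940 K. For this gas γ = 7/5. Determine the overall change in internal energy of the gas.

31500 J

V₁ = nRT₁/P₁ = 1.07×8.314×522/146 = 31.8 L.
Step 1 — Adiabatic: TV^(γ−1) = const ⇒ T₂ = 522×(4.67)^0.400 = 967 K; PV^γ = const ⇒ P₂ = 1260 kPa.
ΔU = nCvΔT = 1.07×20.8×(967−522) = 9900 J.
Q = 0 for an adiabatic process, so W = −ΔU = -9900 J.
State after step 1: P = 1260 kPa, V = 6.81 L, T = 967 K.
Step 2 — Isobaric: P stays 1260 kPa; V/T = const ⇒ T₂ = 1940 K, V₂ = 13.7 L.
W = PΔV = 1260×(13.7−6.81) kPa·L = 8650 J.
ΔU = nCvΔT = 1.07×20.8×(1940−967) = 21600 J.
Q = ΔU + W = nCpΔT = 30300 J.
Net over both steps: W = -1250 J, Q = 30300 J, ΔU = 31500 J.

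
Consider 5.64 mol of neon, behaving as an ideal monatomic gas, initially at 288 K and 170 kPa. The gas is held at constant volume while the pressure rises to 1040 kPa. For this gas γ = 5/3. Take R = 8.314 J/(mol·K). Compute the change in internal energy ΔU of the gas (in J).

V₁ = nRT₁/P₁ = 5.64×8.314×288/170 = 79.4 L.
Isochoric: V stays 79.4 L; P/T = const ⇒ T₂ = 1760 K, P₂ = 1040 kPa.
For an ideal gas ΔU = nCvΔT with Cv = (3/2)R = 12.5 J/(mol·K).
ΔU = 5.64×12.5×(1760−288) = 104000 J.

104000 J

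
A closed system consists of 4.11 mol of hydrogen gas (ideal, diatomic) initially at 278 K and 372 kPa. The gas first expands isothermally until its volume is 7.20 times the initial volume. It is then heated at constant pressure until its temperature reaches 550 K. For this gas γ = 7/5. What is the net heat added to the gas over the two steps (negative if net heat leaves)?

51300 J

V₁ = nRT₁/P₁ = 4.11×8.314×278/372 = 25.5 L.
Step 1 — Isothermal: T stays 278 K; PV = const ⇒ V₂ = 184 L, P₂ = 51.7 kPa.
ΔU = 0 (ideal gas, T constant).
W = nRT ln(V₂/V₁) = 4.11×8.314×278×ln(7.20) = 18800 J.
Q = ΔU + W = 18800 J.
State after step 1: P = 51.7 kPa, V = 184 L, T = 278 K.
Step 2 — Isobaric: P stays 51.7 kPa; V/T = const ⇒ T₂ = 550 K, V₂ = 364 L.
W = PΔV = 51.7×(364−184) kPa·L = 9290 J.
ΔU = nCvΔT = 4.11×20.8×(550−278) = 23200 J.
Q = ΔU + W = nCpΔT = 32500 J.
Net over both steps: W = 28000 J, Q = 51300 J, ΔU = 23200 J.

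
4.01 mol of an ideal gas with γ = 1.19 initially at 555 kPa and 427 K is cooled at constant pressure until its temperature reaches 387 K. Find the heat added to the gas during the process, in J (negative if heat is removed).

-8350 J

V₁ = nRT₁/P₁ = 4.01×8.314×427/555 = 25.7 L.
Isobaric: P stays 555 kPa; V/T = const ⇒ T₂ = 387 K, V₂ = 23.2 L.
W = PΔV = 555×(23.2−25.7) kPa·L = -1330 J.
ΔU = nCvΔT = 4.01×43.8×(387−427) = -7020 J.
Q = ΔU + W = nCpΔT = -8350 J.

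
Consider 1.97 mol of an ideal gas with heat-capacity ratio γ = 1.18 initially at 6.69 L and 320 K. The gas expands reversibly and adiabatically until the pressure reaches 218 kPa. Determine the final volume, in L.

19.8 L

P₁ = nRT₁/V₁ = 1.97×8.314×320/6.69 = 783 kPa.
Adiabatic: T₂/T₁ = (P₂/P₁)^((γ−1)/γ) ⇒ T₂ = 320×(0.278)^0.153 = 263 K; V₂ = 19.8 L.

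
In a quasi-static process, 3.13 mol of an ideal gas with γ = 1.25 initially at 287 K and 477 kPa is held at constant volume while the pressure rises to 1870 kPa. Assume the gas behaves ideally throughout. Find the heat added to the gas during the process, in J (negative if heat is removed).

87200 J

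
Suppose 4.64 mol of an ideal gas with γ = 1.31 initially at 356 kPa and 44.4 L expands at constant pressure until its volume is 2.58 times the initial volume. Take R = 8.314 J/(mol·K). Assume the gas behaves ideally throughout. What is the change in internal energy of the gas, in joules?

T₁ = P₁V₁/(nR) = 356×44.4/(4.64×8.314) = 410 K.
Isobaric: P stays 356 kPa; V/T = const ⇒ T₂ = 1060 K, V₂ = 115 L.
For an ideal gas ΔU = nCvΔT with Cv = R/(γ−1) = 26.8 J/(mol·K).
ΔU = 4.64×26.8×(1060−410) = 80600 J.

80600 J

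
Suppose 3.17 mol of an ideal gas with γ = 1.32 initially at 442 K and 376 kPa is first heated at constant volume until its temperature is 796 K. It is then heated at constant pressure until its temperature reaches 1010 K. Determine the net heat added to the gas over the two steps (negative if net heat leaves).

V₁ = nRT₁/P₁ = 3.17×8.314×442/376 = 31.0 L.
Step 1 — Isochoric: V stays 31.0 L; P/T = const ⇒ T₂ = 796 K, P₂ = 677 kPa.
W = 0 (no volume change).
ΔU = nCvΔT = 3.17×26.0×(796−442) = 29200 J.
Q = ΔU = 29200 J.
State after step 1: P = 677 kPa, V = 31.0 L, T = 796 K.
Step 2 — Isobaric: P stays 677 kPa; V/T = const ⇒ T₂ = 1010 K, V₂ = 39.3 L.
W = PΔV = 677×(39.3−31.0) kPa·L = 5640 J.
ΔU = nCvΔT = 3.17×26.0×(1010−796) = 17600 J.
Q = ΔU + W = nCpΔT = 23300 J.
Net over both steps: W = 5640 J, Q = 52400 J, ΔU = 46800 J.

52400 J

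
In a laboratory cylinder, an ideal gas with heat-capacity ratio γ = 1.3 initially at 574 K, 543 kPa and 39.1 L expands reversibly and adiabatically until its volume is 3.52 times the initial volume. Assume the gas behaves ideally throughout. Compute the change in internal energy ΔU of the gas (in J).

-22300 J

n = P₁V₁/(RT₁) = 543×39.1/(8.314×574) = 4.45 mol.
Adiabatic: TV^(γ−1) = const ⇒ T₂ = 574×(0.284)^0.300 = 394 K; PV^γ = const ⇒ P₂ = 106 kPa.
For an ideal gas ΔU = nCvΔT with Cv = R/(γ−1) = 27.7 J/(mol·K).
ΔU = 4.45×27.7×(394−574) = -22300 J.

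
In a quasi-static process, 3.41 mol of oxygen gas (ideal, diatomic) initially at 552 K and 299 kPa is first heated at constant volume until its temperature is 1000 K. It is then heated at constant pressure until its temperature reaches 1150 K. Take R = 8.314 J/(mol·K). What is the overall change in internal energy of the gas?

42400 J

V₁ = nRT₁/P₁ = 3.41×8.314×552/299 = 52.3 L.
Step 1 — Isochoric: V stays 52.3 L; P/T = const ⇒ T₂ = 1000 K, P₂ = 542 kPa.
W = 0 (no volume change).
ΔU = nCvΔT = 3.41×20.8×(1000−552) = 31800 J.
Q = ΔU = 31800 J.
State after step 1: P = 542 kPa, V = 52.3 L, T = 1000 K.
Step 2 — Isobaric: P stays 542 kPa; V/T = const ⇒ T₂ = 1150 K, V₂ = 60.2 L.
W = PΔV = 542×(60.2−52.3) kPa·L = 4250 J.
ΔU = nCvΔT = 3.41×20.8×(1150−1000) = 10600 J.
Q = ΔU + W = nCpΔT = 14900 J.
Net over both steps: W = 4250 J, Q = 46600 J, ΔU = 42400 J.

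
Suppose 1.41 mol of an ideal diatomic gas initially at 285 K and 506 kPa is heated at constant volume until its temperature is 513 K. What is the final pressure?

V₁ = nRT₁/P₁ = 1.41×8.314×285/506 = 6.60 L.
Isochoric: V stays 6.60 L; P/T = const ⇒ T₂ = 513 K, P₂ = 911 kPa.

911 kPa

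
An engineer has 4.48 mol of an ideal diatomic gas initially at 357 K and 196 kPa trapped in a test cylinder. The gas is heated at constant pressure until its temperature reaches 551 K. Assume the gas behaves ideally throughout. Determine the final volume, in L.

V₁ = nRT₁/P₁ = 4.48×8.314×357/196 = 67.8 L.
Isobaric: P stays 196 kPa; V/T = const ⇒ T₂ = 551 K, V₂ = 105 L.

105 L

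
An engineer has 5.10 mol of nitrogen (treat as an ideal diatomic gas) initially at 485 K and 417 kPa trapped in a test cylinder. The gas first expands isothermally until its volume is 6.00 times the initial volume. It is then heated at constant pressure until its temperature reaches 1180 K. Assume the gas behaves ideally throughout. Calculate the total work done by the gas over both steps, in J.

V₁ = nRT₁/P₁ = 5.10×8.314×485/417 = 49.3 L.
Step 1 — Isothermal: T stays 485 K; PV = const ⇒ V₂ = 296 L, P₂ = 69.5 kPa.
ΔU = 0 (ideal gas, T constant).
W = nRT ln(V₂/V₁) = 5.10×8.314×485×ln(6.00) = 36800 J.
Q = ΔU + W = 36800 J.
State after step 1: P = 69.5 kPa, V = 296 L, T = 485 K.
Step 2 — Isobaric: P stays 69.5 kPa; V/T = const ⇒ T₂ = 1180 K, V₂ = 720 L.
W = PΔV = 69.5×(720−296) kPa·L = 29500 J.
ΔU = nCvΔT = 5.10×20.8×(1180−485) = 73700 J.
Q = ΔU + W = nCpΔT = 103000 J.
Net over both steps: W = 66300 J, Q = 140000 J, ΔU = 73700 J.

66300 J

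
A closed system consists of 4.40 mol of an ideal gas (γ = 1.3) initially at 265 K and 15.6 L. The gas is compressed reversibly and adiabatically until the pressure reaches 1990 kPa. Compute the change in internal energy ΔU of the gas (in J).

P₁ = nRT₁/V₁ = 4.40×8.314×265/15.6 = 621 kPa.
Adiabatic: T₂/T₁ = (P₂/P₁)^((γ−1)/γ) ⇒ T₂ = 265×(3.20)^0.231 = 347 K; V₂ = 6.37 L.
For an ideal gas ΔU = nCvΔT with Cv = R/(γ−1) = 27.7 J/(mol·K).
ΔU = 4.40×27.7×(347−265) = 9960 J.

9960 J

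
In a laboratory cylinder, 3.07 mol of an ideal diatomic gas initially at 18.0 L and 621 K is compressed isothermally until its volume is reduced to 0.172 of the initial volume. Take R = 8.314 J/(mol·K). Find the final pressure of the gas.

5120 kPa

P₁ = nRT₁/V₁ = 3.07×8.314×621/18.0 = 881 kPa.
Isothermal: T stays 621 K; PV = const ⇒ V₂ = 3.10 L, P₂ = 5120 kPa.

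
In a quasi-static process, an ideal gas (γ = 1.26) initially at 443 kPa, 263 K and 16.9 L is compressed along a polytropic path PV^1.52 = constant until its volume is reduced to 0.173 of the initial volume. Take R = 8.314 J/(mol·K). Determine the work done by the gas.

n = P₁V₁/(RT₁) = 443×16.9/(8.314×263) = 3.42 mol.
Polytropic n=1.52: T₂ = T₁(V₁/V₂)^(n−1) = 263×(5.78)^0.52 = 655 K; P₂ = P₁(V₁/V₂)^n = 6380 kPa.
W = (P₁V₁−P₂V₂)/(n−1) = (443×16.9−6380×2.92)/0.52 = -21500 J.

-21500 J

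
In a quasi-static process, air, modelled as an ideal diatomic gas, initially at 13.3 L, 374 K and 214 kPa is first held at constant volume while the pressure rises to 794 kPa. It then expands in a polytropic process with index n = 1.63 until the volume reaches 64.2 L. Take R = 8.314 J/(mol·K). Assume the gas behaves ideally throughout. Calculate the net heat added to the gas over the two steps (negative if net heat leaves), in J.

13200 J

n = P₁V₁/(RT₁) = 214×13.3/(8.314×374) = 0.915 mol.
Step 1 — Isochoric: V stays 13.3 L; P/T = const ⇒ T₂ = 1390 K, P₂ = 794 kPa.
W = 0 (no volume change).
ΔU = nCvΔT = 0.915×20.8×(1390−374) = 19300 J.
Q = ΔU = 19300 J.
State after step 1: P = 794 kPa, V = 13.3 L, T = 1390 K.
Step 2 — Polytropic n=1.63: T₂ = T₁(V₁/V₂)^(n−1) = 1390×(0.207)^0.63 = 515 K; P₂ = P₁(V₁/V₂)^n = 61.0 kPa.
W = (P₁V₁−P₂V₂)/(n−1) = (794×13.3−61.0×64.2)/0.63 = 10500 J.
ΔU = nCvΔT = 0.915×20.8×(515−1390) = -16600 J.
Q = ΔU + W = -6060 J.
Net over both steps: W = 10500 J, Q = 13200 J, ΔU = 2680 J.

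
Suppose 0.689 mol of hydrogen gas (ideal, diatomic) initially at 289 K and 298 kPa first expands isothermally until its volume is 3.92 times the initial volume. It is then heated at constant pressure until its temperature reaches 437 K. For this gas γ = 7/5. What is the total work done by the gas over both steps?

3110 J

V₁ = nRT₁/P₁ = 0.689×8.314×289/298 = 5.56 L.
Step 1 — Isothermal: T stays 289 K; PV = const ⇒ V₂ = 21.8 L, P₂ = 76.0 kPa.
ΔU = 0 (ideal gas, T constant).
W = nRT ln(V₂/V₁) = 0.689×8.314×289×ln(3.92) = 2260 J.
Q = ΔU + W = 2260 J.
State after step 1: P = 76.0 kPa, V = 21.8 L, T = 289 K.
Step 2 — Isobaric: P stays 76.0 kPa; V/T = const ⇒ T₂ = 437 K, V₂ = 32.9 L.
W = PΔV = 76.0×(32.9−21.8) kPa·L = 848 J.
ΔU = nCvΔT = 0.689×20.8×(437−289) = 2120 J.
Q = ΔU + W = nCpΔT = 2970 J.
Net over both steps: W = 3110 J, Q = 5230 J, ΔU = 2120 J.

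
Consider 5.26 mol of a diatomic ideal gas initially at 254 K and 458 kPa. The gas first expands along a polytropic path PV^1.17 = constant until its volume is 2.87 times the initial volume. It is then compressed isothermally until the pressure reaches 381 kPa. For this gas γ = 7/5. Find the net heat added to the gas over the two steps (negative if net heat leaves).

V₁ = nRT₁/P₁ = 5.26×8.314×254/458 = 24.3 L.
Step 1 — Polytropic n=1.17: T₂ = T₁(V₁/V₂)^(n−1) = 254×(0.348)^0.17 = 212 K; P₂ = P₁(V₁/V₂)^n = 133 kPa.
W = (P₁V₁−P₂V₂)/(n−1) = (458×24.3−133×69.6)/0.17 = 10700 J.
ΔU = nCvΔT = 5.26×20.8×(212−254) = -4560 J.
Q = ΔU + W = 6160 J.
State after step 1: P = 133 kPa, V = 69.6 L, T = 212 K.
Step 2 — Isothermal: T stays 212 K; PV = const ⇒ V₂ = 24.4 L, P₂ = 381 kPa.
ΔU = 0 (ideal gas, T constant).
W = nRT ln(V₂/V₁) = 5.26×8.314×212×ln(0.350) = -9740 J.
Q = ΔU + W = -9740 J.
Net over both steps: W = 977 J, Q = -3580 J, ΔU = -4560 J.

-3580 J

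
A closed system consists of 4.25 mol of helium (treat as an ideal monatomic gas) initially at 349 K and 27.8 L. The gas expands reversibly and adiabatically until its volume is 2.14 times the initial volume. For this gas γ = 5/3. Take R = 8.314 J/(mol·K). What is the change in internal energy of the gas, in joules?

P₁ = nRT₁/V₁ = 4.25×8.314×349/27.8 = 444 kPa.
Adiabatic: TV^(γ−1) = const ⇒ T₂ = 349×(0.467)^0.667 = 210 K; PV^γ = const ⇒ P₂ = 125 kPa.
For an ideal gas ΔU = nCvΔT with Cv = (3/2)R = 12.5 J/(mol·K).
ΔU = 4.25×12.5×(210−349) = -7360 J.

-7360 J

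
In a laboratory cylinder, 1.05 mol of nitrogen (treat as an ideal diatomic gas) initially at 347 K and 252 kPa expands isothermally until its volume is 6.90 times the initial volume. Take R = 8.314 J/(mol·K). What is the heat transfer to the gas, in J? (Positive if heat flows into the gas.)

V₁ = nRT₁/P₁ = 1.05×8.314×347/252 = 12.0 L.
Isothermal: T stays 347 K; PV = const ⇒ V₂ = 82.9 L, P₂ = 36.5 kPa.
ΔU = 0 (ideal gas, T constant).
W = nRT ln(V₂/V₁) = 1.05×8.314×347×ln(6.90) = 5850 J.
Q = ΔU + W = 5850 J.

5850 J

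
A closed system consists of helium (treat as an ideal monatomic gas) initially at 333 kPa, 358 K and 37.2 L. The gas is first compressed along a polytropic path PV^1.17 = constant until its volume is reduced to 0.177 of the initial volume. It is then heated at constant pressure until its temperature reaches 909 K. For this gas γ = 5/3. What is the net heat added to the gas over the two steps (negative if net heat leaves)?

18500 J

n = P₁V₁/(RT₁) = 333×37.2/(8.314×358) = 4.16 mol.
Step 1 — Polytropic n=1.17: T₂ = T₁(V₁/V₂)^(n−1) = 358×(5.65)^0.17 = 481 K; P₂ = P₁(V₁/V₂)^n = 2530 kPa.
W = (P₁V₁−P₂V₂)/(n−1) = (333×37.2−2530×6.58)/0.17 = -24900 J.
ΔU = nCvΔT = 4.16×12.5×(481−358) = 6360 J.
Q = ΔU + W = -18600 J.
State after step 1: P = 2530 kPa, V = 6.58 L, T = 481 K.
Step 2 — Isobaric: P stays 2530 kPa; V/T = const ⇒ T₂ = 909 K, V₂ = 12.5 L.
W = PΔV = 2530×(12.5−6.58) kPa·L = 14800 J.
ΔU = nCvΔT = 4.16×12.5×(909−481) = 22200 J.
Q = ΔU + W = nCpΔT = 37100 J.
Net over both steps: W = -10100 J, Q = 18500 J, ΔU = 28600 J.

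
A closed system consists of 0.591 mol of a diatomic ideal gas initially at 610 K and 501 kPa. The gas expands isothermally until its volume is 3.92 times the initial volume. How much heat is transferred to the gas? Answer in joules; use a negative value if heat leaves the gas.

4090 J

V₁ = nRT₁/P₁ = 0.591×8.314×610/501 = 5.98 L.
Isothermal: T stays 610 K; PV = const ⇒ V₂ = 23.5 L, P₂ = 128 kPa.
ΔU = 0 (ideal gas, T constant).
W = nRT ln(V₂/V₁) = 0.591×8.314×610×ln(3.92) = 4090 J.
Q = ΔU + W = 4090 J.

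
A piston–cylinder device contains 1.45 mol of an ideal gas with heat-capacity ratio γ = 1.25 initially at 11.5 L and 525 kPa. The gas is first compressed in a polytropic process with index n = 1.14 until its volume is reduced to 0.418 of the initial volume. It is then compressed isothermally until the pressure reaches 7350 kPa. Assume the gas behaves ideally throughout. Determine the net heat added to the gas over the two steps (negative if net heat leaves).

T₁ = P₁V₁/(nR) = 525×11.5/(1.45×8.314) = 501 K.
Step 1 — Polytropic n=1.14: T₂ = T₁(V₁/V₂)^(n−1) = 501×(2.39)^0.14 = 566 K; P₂ = P₁(V₁/V₂)^n = 1420 kPa.
W = (P₁V₁−P₂V₂)/(n−1) = (525×11.5−1420×4.81)/0.14 = -5600 J.
ΔU = nCvΔT = 1.45×33.3×(566−501) = 3140 J.
Q = ΔU + W = -2460 J.
State after step 1: P = 1420 kPa, V = 4.81 L, T = 566 K.
Step 2 — Isothermal: T stays 566 K; PV = const ⇒ V₂ = 0.928 L, P₂ = 7350 kPa.
ΔU = 0 (ideal gas, T constant).
W = nRT ln(V₂/V₁) = 1.45×8.314×566×ln(0.193) = -11200 J.
Q = ΔU + W = -11200 J.
Net over both steps: W = -16800 J, Q = -13700 J, ΔU = 3140 J.

-13700 J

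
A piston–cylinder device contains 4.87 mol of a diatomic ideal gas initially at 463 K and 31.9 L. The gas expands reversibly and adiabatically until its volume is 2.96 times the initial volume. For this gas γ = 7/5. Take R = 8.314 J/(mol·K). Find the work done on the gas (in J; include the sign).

P₁ = nRT₁/V₁ = 4.87×8.314×463/31.9 = 588 kPa.
Adiabatic: TV^(γ−1) = const ⇒ T₂ = 463×(0.338)^0.400 = 300 K; PV^γ = const ⇒ P₂ = 129 kPa.
ΔU = nCvΔT = 4.87×20.8×(300−463) = -16500 J.
Q = 0 for an adiabatic process, so W = −ΔU = 16500 J.
Work done on the gas = −W_by = -16500 J.

-16500 J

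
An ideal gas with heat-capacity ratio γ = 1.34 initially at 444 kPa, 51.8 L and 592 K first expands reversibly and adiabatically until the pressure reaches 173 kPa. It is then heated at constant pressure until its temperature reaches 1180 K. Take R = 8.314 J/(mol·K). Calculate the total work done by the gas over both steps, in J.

n = P₁V₁/(RT₁) = 444×51.8/(8.314×592) = 4.67 mol.
Step 1 — Adiabatic: T₂/T₁ = (P₂/P₁)^((γ−1)/γ) ⇒ T₂ = 592×(0.390)^0.254 = 466 K; V₂ = 105 L.
ΔU = nCvΔT = 4.67×24.5×(466−592) = -14400 J.
Q = 0 for an adiabatic process, so W = −ΔU = 14400 J.
State after step 1: P = 173 kPa, V = 105 L, T = 466 K.
Step 2 — Isobaric: P stays 173 kPa; V/T = const ⇒ T₂ = 1180 K, V₂ = 265 L.
W = PΔV = 173×(265−105) kPa·L = 27700 J.
ΔU = nCvΔT = 4.67×24.5×(1180−466) = 81600 J.
Q = ΔU + W = nCpΔT = 109000 J.
Net over both steps: W = 42100 J, Q = 109000 J, ΔU = 67200 J.

42100 J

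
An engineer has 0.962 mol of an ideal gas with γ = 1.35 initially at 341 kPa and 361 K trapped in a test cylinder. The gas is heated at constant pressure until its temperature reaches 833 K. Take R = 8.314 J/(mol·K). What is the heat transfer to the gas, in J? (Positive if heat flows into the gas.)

V₁ = nRT₁/P₁ = 0.962×8.314×361/341 = 8.47 L.
Isobaric: P stays 341 kPa; V/T = const ⇒ T₂ = 833 K, V₂ = 19.5 L.
W = PΔV = 341×(19.5−8.47) kPa·L = 3780 J.
ΔU = nCvΔT = 0.962×23.8×(833−361) = 10800 J.
Q = ΔU + W = nCpΔT = 14600 J.

14600 J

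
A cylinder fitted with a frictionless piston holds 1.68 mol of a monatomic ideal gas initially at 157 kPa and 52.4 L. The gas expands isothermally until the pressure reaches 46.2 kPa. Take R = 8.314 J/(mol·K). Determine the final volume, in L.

178 L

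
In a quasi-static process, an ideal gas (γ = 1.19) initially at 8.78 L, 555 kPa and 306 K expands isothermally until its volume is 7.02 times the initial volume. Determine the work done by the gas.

9500 J

n = P₁V₁/(RT₁) = 555×8.78/(8.314×306) = 1.92 mol.
Isothermal: T stays 306 K; PV = const ⇒ V₂ = 61.6 L, P₂ = 79.1 kPa.
W = nRT ln(V₂/V₁) = 1.92×8.314×306×ln(7.02) = 9500 J.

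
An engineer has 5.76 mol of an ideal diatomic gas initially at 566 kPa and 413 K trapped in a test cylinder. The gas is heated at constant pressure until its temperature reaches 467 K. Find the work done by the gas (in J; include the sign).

2590 J

V₁ = nRT₁/P₁ = 5.76×8.314×413/566 = 34.9 L.
Isobaric: P stays 566 kPa; V/T = const ⇒ T₂ = 467 K, V₂ = 39.5 L.
W = PΔV = 566×(39.5−34.9) kPa·L = 2590 J.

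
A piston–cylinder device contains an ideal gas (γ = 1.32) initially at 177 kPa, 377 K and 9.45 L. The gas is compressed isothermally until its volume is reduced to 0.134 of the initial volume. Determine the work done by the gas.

n = P₁V₁/(RT₁) = 177×9.45/(8.314×377) = 0.534 mol.
Isothermal: T stays 377 K; PV = const ⇒ V₂ = 1.27 L, P₂ = 1320 kPa.
W = nRT ln(V₂/V₁) = 0.534×8.314×377×ln(0.134) = -3360 J.

-3360 J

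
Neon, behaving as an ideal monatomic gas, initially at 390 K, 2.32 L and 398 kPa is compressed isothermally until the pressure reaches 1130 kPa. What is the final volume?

Isothermal: T stays 390 K; PV = const ⇒ V₂ = 0.817 L, P₂ = 1130 kPa.

0.817 L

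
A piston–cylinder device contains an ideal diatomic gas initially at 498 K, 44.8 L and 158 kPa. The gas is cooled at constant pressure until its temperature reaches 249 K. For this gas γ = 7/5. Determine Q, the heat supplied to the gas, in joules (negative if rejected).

n = P₁V₁/(RT₁) = 158×44.8/(8.314×498) = 1.71 mol.
Isobaric: P stays 158 kPa; V/T = const ⇒ T₂ = 249 K, V₂ = 22.4 L.
W = PΔV = 158×(22.4−44.8) kPa·L = -3540 J.
ΔU = nCvΔT = 1.71×20.8×(249−498) = -8850 J.
Q = ΔU + W = nCpΔT = -12400 J.

-12400 J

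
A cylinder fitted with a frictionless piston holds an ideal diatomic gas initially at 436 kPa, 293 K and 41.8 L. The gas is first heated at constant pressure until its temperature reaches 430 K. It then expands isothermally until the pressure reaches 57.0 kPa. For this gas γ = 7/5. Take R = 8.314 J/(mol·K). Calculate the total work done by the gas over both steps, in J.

n = P₁V₁/(RT₁) = 436×41.8/(8.314×293) = 7.48 mol.
Step 1 — Isobaric: P stays 436 kPa; V/T = const ⇒ T₂ = 430 K, V₂ = 61.3 L.
W = PΔV = 436×(61.3−41.8) kPa·L = 8520 J.
ΔU = nCvΔT = 7.48×20.8×(430−293) = 21300 J.
Q = ΔU + W = nCpΔT = 29800 J.
State after step 1: P = 436 kPa, V = 61.3 L, T = 430 K.
Step 2 — Isothermal: T stays 430 K; PV = const ⇒ V₂ = 469 L, P₂ = 57.0 kPa.
ΔU = 0 (ideal gas, T constant).
W = nRT ln(V₂/V₁) = 7.48×8.314×430×ln(7.65) = 54400 J.
Q = ΔU + W = 54400 J.
Net over both steps: W = 62900 J, Q = 84200 J, ΔU = 21300 J.

62900 J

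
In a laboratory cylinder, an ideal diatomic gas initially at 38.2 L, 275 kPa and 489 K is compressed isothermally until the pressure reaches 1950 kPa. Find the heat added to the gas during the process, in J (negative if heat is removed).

-20600 J

n = P₁V₁/(RT₁) = 275×38.2/(8.314×489) = 2.58 mol.
Isothermal: T stays 489 K; PV = const ⇒ V₂ = 5.39 L, P₂ = 1950 kPa.
ΔU = 0 (ideal gas, T constant).
W = nRT ln(V₂/V₁) = 2.58×8.314×489×ln(0.141) = -20600 J.
Q = ΔU + W = -20600 J.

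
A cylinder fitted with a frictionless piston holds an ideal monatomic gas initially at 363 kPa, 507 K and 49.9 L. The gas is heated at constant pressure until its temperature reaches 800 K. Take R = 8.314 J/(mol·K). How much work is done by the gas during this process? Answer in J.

n = P₁V₁/(RT₁) = 363×49.9/(8.314×507) = 4.30 mol.
Isobaric: P stays 363 kPa; V/T = const ⇒ T₂ = 800 K, V₂ = 78.7 L.
W = PΔV = 363×(78.7−49.9) kPa·L = 10500 J.

10500 J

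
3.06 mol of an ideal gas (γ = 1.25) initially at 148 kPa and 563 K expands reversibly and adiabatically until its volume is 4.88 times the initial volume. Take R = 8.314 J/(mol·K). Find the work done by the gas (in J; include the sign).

18700 J

V₁ = nRT₁/P₁ = 3.06×8.314×563/148 = 96.8 L.
Adiabatic: TV^(γ−1) = const ⇒ T₂ = 563×(0.205)^0.250 = 379 K; PV^γ = const ⇒ P₂ = 20.4 kPa.
ΔU = nCvΔT = 3.06×33.3×(379−563) = -18700 J.
Q = 0 for an adiabatic process, so W = −ΔU = 18700 J.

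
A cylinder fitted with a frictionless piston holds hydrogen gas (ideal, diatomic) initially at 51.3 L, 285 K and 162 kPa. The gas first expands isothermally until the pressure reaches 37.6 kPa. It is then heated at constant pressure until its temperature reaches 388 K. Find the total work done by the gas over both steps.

n = P₁V₁/(RT₁) = 162×51.3/(8.314×285) = 3.51 mol.
Step 1 — Isothermal: T stays 285 K; PV = const ⇒ V₂ = 221 L, P₂ = 37.6 kPa.
ΔU = 0 (ideal gas, T constant).
W = nRT ln(V₂/V₁) = 3.51×8.314×285×ln(4.31) = 12100 J.
Q = ΔU + W = 12100 J.
State after step 1: P = 37.6 kPa, V = 221 L, T = 285 K.
Step 2 — Isobaric: P stays 37.6 kPa; V/T = const ⇒ T₂ = 388 K, V₂ = 301 L.
W = PΔV = 37.6×(301−221) kPa·L = 3000 J.
ΔU = nCvΔT = 3.51×20.8×(388−285) = 7510 J.
Q = ΔU + W = nCpΔT = 10500 J.
Net over both steps: W = 15100 J, Q = 22700 J, ΔU = 7510 J.

15100 J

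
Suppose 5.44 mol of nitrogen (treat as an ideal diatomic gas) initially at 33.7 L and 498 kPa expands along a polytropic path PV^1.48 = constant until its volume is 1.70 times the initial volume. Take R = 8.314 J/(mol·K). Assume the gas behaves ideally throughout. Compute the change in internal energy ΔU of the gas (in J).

-9430 J

T₁ = P₁V₁/(nR) = 498×33.7/(5.44×8.314) = 371 K.
Polytropic n=1.48: T₂ = T₁(V₁/V₂)^(n−1) = 371×(0.588)^0.48 = 288 K; P₂ = P₁(V₁/V₂)^n = 227 kPa.
For an ideal gas ΔU = nCvΔT with Cv = (5/2)R = 20.8 J/(mol·K).
ΔU = 5.44×20.8×(288−371) = -9430 J.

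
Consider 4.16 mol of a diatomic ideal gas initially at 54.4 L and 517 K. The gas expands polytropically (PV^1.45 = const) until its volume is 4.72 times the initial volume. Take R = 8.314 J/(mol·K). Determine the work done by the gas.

20000 J

P₁ = nRT₁/V₁ = 4.16×8.314×517/54.4 = 329 kPa.
Polytropic n=1.45: T₂ = T₁(V₁/V₂)^(n−1) = 517×(0.212)^0.45 = 257 K; P₂ = P₁(V₁/V₂)^n = 34.6 kPa.
W = (P₁V₁−P₂V₂)/(n−1) = (329×54.4−34.6×257)/0.45 = 20000 J.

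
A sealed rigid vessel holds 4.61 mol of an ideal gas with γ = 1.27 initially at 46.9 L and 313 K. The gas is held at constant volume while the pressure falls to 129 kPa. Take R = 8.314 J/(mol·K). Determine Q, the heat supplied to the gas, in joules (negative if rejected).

-22000 J

P₁ = nRT₁/V₁ = 4.61×8.314×313/46.9 = 256 kPa.
Isochoric: V stays 46.9 L; P/T = const ⇒ T₂ = 158 K, P₂ = 129 kPa.
W = 0 (no volume change).
ΔU = nCvΔT = 4.61×30.8×(158−313) = -22000 J.
Q = ΔU = -22000 J.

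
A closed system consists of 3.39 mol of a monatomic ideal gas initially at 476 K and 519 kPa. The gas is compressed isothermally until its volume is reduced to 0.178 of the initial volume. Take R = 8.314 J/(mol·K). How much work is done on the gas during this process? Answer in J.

23200 J

V₁ = nRT₁/P₁ = 3.39×8.314×476/519 = 25.8 L.
Isothermal: T stays 476 K; PV = const ⇒ V₂ = 4.60 L, P₂ = 2920 kPa.
W = nRT ln(V₂/V₁) = 3.39×8.314×476×ln(0.178) = -23200 J.
Work done on the gas = −W_by = 23200 J.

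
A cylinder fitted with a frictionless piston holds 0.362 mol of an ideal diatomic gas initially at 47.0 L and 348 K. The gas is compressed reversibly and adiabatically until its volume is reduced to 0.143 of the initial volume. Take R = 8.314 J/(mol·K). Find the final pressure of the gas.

339 kPa

P₁ = nRT₁/V₁ = 0.362×8.314×348/47.0 = 22.3 kPa.
Adiabatic: TV^(γ−1) = const ⇒ T₂ = 348×(6.99)^0.400 = 758 K; PV^γ = const ⇒ P₂ = 339 kPa.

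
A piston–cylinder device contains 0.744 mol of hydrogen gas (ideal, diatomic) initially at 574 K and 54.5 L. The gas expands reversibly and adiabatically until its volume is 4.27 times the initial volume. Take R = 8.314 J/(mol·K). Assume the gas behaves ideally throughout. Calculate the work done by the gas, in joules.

P₁ = nRT₁/V₁ = 0.744×8.314×574/54.5 = 65.1 kPa.
Adiabatic: TV^(γ−1) = const ⇒ T₂ = 574×(0.234)^0.400 = 321 K; PV^γ = const ⇒ P₂ = 8.54 kPa.
ΔU = nCvΔT = 0.744×20.8×(321−574) = -3910 J.
Q = 0 for an adiabatic process, so W = −ΔU = 3910 J.

3910 J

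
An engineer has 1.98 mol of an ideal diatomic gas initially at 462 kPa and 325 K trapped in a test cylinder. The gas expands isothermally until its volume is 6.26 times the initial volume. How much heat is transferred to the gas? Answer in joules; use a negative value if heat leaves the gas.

V₁ = nRT₁/P₁ = 1.98×8.314×325/462 = 11.6 L.
Isothermal: T stays 325 K; PV = const ⇒ V₂ = 72.5 L, P₂ = 73.8 kPa.
ΔU = 0 (ideal gas, T constant).
W = nRT ln(V₂/V₁) = 1.98×8.314×325×ln(6.26) = 9810 J.
Q = ΔU + W = 9810 J.

9810 J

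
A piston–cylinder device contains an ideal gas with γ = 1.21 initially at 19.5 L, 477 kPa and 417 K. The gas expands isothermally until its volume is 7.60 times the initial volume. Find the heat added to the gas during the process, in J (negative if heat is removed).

n = P₁V₁/(RT₁) = 477×19.5/(8.314×417) = 2.68 mol.
Isothermal: T stays 417 K; PV = const ⇒ V₂ = 148 L, P₂ = 62.8 kPa.
ΔU = 0 (ideal gas, T constant).
W = nRT ln(V₂/V₁) = 2.68×8.314×417×ln(7.60) = 18900 J.
Q = ΔU + W = 18900 J.

18900 J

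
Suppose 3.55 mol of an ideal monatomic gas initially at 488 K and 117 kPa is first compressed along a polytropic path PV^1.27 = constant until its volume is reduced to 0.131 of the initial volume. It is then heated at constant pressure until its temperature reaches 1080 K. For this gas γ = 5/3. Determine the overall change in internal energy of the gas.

26200 J

V₁ = nRT₁/P₁ = 3.55×8.314×488/117 = 123 L.
Step 1 — Polytropic n=1.27: T₂ = T₁(V₁/V₂)^(n−1) = 488×(7.63)^0.27 = 845 K; P₂ = P₁(V₁/V₂)^n = 1550 kPa.
W = (P₁V₁−P₂V₂)/(n−1) = (117×123−1550×16.1)/0.27 = -39000 J.
ΔU = nCvΔT = 3.55×12.5×(845−488) = 15800 J.
Q = ΔU + W = -23200 J.
State after step 1: P = 1550 kPa, V = 16.1 L, T = 845 K.
Step 2 — Isobaric: P stays 1550 kPa; V/T = const ⇒ T₂ = 1080 K, V₂ = 20.6 L.
W = PΔV = 1550×(20.6−16.1) kPa·L = 6940 J.
ΔU = nCvΔT = 3.55×12.5×(1080−845) = 10400 J.
Q = ΔU + W = nCpΔT = 17400 J.
Net over both steps: W = -32100 J, Q = -5850 J, ΔU = 26200 J.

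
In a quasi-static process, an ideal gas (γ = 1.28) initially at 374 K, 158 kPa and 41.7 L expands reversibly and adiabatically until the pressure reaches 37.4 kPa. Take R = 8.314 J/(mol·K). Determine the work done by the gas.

6360 J

n = P₁V₁/(RT₁) = 158×41.7/(8.314×374) = 2.12 mol.
Adiabatic: T₂/T₁ = (P₂/P₁)^((γ−1)/γ) ⇒ T₂ = 374×(0.237)^0.219 = 273 K; V₂ = 129 L.
ΔU = nCvΔT = 2.12×29.7×(273−374) = -6360 J.
Q = 0 for an adiabatic process, so W = −ΔU = 6360 J.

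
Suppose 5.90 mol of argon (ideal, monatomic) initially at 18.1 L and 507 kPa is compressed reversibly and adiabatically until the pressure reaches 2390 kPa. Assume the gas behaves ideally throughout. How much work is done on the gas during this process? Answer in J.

11800 J

T₁ = P₁V₁/(nR) = 507×18.1/(5.90×8.314) = 187 K.
Adiabatic: T₂/T₁ = (P₂/P₁)^((γ−1)/γ) ⇒ T₂ = 187×(4.71)^0.400 = 348 K; V₂ = 7.14 L.
ΔU = nCvΔT = 5.90×12.5×(348−187) = 11800 J.
Q = 0 for an adiabatic process, so W = −ΔU = -11800 J.
Work done on the gas = −W_by = 11800 J.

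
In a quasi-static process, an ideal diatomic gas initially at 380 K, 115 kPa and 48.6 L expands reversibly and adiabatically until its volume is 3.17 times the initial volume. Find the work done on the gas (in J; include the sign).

-5170 J

n = P₁V₁/(RT₁) = 115×48.6/(8.314×380) = 1.77 mol.
Adiabatic: TV^(γ−1) = const ⇒ T₂ = 380×(0.315)^0.400 = 240 K; PV^γ = const ⇒ P₂ = 22.9 kPa.
ΔU = nCvΔT = 1.77×20.8×(240−380) = -5170 J.
Q = 0 for an adiabatic process, so W = −ΔU = 5170 J.
Work done on the gas = −W_by = -5170 J.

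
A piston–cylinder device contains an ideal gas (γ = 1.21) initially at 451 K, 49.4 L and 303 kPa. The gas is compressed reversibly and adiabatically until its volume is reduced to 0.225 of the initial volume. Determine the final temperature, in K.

617 K

Adiabatic: TV^(γ−1) = const ⇒ T₂ = 451×(4.44)^0.210 = 617 K; PV^γ = const ⇒ P₂ = 1840 kPa.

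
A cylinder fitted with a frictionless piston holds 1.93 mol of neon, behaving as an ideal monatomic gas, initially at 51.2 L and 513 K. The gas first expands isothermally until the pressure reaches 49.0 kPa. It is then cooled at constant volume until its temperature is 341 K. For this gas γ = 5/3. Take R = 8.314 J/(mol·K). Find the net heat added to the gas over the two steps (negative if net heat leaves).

P₁ = nRT₁/V₁ = 1.93×8.314×513/51.2 = 161 kPa.
Step 1 — Isothermal: T stays 513 K; PV = const ⇒ V₂ = 168 L, P₂ = 49.0 kPa.
ΔU = 0 (ideal gas, T constant).
W = nRT ln(V₂/V₁) = 1.93×8.314×513×ln(3.28) = 9780 J.
Q = ΔU + W = 9780 J.
State after step 1: P = 49.0 kPa, V = 168 L, T = 513 K.
Step 2 — Isochoric: V stays 168 L; P/T = const ⇒ T₂ = 341 K, P₂ = 32.6 kPa.
W = 0 (no volume change).
ΔU = nCvΔT = 1.93×12.5×(341−513) = -4140 J.
Q = ΔU = -4140 J.
Net over both steps: W = 9780 J, Q = 5640 J, ΔU = -4140 J.

5640 J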